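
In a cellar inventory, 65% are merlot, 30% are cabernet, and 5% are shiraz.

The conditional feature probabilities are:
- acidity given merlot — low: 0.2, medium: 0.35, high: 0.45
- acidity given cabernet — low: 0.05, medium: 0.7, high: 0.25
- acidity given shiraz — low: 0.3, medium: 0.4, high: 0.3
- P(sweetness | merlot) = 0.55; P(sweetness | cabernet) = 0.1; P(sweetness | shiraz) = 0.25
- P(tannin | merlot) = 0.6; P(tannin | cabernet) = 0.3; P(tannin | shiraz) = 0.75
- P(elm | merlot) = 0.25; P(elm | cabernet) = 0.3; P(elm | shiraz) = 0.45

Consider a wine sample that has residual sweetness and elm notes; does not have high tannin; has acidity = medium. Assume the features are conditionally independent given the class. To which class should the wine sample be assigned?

merlot: 0.65 × 0.35 × 0.55 × (1−0.6) × 0.25 = 0.0125125
cabernet: 0.3 × 0.7 × 0.1 × (1−0.3) × 0.3 = 0.00441
shiraz: 0.05 × 0.4 × 0.25 × (1−0.75) × 0.45 = 0.0005625
Highest score → merlot.

merlot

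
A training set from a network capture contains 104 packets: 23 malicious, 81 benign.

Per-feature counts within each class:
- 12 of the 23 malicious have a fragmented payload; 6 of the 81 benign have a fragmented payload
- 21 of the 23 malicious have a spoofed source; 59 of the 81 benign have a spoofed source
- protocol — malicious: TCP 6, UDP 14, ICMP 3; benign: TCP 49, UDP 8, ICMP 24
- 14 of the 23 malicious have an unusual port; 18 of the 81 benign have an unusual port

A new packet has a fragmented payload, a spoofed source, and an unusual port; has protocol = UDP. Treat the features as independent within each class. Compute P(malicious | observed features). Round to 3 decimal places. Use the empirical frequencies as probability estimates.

malicious: (23/104) × (12/23) × (21/23) × (14/23) × (14/23) ≈ 0.0390337
benign: (81/104) × (6/81) × (59/81) × (8/81) × (18/81) ≈ 0.000922311
P(malicious | x) = 0.0390337 / 0.039956011 ≈ 0.977

0.977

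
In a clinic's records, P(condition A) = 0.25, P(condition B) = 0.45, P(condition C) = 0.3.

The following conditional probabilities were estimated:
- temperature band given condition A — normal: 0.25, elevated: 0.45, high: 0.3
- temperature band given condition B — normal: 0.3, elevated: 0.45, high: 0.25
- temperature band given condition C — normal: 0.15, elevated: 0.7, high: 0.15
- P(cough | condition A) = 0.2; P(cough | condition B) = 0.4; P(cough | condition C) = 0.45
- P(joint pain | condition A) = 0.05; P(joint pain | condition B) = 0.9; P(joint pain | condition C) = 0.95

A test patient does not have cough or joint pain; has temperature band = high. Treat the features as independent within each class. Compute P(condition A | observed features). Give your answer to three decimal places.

condition A: 0.25 × 0.3 × (1−0.2) × (1−0.05) = 0.057
condition B: 0.45 × 0.25 × (1−0.4) × (1−0.9) = 0.00675
condition C: 0.3 × 0.15 × (1−0.45) × (1−0.95) = 0.0012375
P(condition A | x) = 0.057 / 0.0649875 ≈ 0.877

0.877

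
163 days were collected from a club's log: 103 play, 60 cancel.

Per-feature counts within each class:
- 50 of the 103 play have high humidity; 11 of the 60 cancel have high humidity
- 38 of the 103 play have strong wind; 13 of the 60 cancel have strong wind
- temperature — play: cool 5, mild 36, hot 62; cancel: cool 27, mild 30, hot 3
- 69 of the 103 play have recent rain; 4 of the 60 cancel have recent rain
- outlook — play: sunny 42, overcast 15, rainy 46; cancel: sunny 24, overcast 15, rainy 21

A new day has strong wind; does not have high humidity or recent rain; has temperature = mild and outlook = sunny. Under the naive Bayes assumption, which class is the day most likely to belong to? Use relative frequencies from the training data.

cancel

play: (103/163) × (53/103) × (38/103) × (36/103) × (34/103) × (42/103) ≈ 0.00564357
cancel: (60/163) × (49/60) × (13/60) × (30/60) × (56/60) × (24/60) ≈ 0.0121581
Highest score → cancel.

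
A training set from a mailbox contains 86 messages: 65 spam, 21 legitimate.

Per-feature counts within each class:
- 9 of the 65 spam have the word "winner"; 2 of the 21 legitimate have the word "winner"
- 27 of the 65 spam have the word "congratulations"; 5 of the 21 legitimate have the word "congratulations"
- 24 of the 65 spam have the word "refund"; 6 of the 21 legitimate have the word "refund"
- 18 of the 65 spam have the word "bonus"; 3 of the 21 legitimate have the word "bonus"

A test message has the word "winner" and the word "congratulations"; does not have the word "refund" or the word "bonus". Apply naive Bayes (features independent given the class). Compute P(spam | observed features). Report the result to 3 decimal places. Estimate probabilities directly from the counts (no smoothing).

spam: (65/86) × (9/65) × (27/65) × (41/65) × (47/65) ≈ 0.0198267
legitimate: (21/86) × (2/21) × (5/21) × (15/21) × (18/21) ≈ 0.00339006
P(spam | x) = 0.0198267 / 0.02321676 ≈ 0.854

0.854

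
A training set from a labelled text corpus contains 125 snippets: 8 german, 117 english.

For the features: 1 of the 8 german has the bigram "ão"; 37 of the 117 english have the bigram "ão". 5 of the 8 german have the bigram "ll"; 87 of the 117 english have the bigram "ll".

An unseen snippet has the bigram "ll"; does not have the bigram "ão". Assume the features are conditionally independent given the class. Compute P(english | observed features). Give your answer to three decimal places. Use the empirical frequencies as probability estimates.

german: (8/125) × (7/8) × (5/8) = 0.035
english: (117/125) × (80/117) × (87/117) ≈ 0.475897
P(english | x) = 0.475897 / 0.510897 ≈ 0.931

0.931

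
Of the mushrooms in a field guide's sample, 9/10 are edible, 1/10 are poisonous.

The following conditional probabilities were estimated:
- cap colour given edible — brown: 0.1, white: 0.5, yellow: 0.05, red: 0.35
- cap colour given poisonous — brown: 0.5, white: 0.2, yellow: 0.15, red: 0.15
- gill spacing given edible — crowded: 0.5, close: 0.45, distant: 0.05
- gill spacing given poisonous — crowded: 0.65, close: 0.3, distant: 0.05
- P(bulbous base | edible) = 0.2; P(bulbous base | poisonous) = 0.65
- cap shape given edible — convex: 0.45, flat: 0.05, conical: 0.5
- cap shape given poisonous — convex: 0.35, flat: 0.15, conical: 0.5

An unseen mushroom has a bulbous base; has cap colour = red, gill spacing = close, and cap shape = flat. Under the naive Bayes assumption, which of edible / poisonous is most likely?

edible: 0.9 × 0.35 × 0.45 × 0.2 × 0.05 = 0.0014175
poisonous: 0.1 × 0.15 × 0.3 × 0.65 × 0.15 = 0.00043875
Highest score → edible.

edible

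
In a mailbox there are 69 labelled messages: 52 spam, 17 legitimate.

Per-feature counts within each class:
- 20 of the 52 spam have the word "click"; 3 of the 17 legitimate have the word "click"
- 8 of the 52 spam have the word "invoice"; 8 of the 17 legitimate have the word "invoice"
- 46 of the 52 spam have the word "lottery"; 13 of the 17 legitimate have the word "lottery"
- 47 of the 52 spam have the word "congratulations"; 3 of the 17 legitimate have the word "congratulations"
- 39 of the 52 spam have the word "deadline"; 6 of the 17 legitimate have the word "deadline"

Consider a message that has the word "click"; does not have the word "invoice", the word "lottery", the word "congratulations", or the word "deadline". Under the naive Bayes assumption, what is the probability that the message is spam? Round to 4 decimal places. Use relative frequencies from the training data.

0.1908

spam: (52/69) × (20/52) × (44/52) × (6/52) × (5/52) × (13/52) ≈ 0.000680275
legitimate: (17/69) × (3/17) × (9/17) × (4/17) × (14/17) × (11/17) ≈ 0.00288602
P(spam | x) = 0.000680275 / 0.003566295 ≈ 0.1908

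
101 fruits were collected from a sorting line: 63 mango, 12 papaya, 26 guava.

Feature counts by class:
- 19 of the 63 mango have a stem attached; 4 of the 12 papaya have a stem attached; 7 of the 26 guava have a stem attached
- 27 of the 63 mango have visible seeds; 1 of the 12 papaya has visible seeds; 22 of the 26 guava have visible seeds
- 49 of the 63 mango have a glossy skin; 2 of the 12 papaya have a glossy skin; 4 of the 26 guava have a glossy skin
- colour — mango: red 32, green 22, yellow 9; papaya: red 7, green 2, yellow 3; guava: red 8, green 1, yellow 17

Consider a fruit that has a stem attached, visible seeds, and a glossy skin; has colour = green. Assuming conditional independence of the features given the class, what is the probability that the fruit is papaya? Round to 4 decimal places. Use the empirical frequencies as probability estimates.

0.0041

mango: (63/101) × (19/63) × (27/63) × (49/63) × (22/63) ≈ 0.0218974
papaya: (12/101) × (4/12) × (1/12) × (2/12) × (2/12) ≈ 0.0000916758
guava: (26/101) × (7/26) × (22/26) × (4/26) × (1/26) ≈ 0.000347008
P(papaya | x) = 0.0000916758 / 0.0223360838 ≈ 0.0041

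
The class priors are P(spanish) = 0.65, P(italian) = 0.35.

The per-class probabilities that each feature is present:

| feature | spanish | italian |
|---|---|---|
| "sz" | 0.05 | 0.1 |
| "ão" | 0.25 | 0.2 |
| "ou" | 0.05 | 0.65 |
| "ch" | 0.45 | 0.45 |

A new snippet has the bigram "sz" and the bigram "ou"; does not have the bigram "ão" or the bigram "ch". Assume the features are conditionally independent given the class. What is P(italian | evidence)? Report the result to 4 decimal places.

0.9372

spanish: 0.65 × 0.05 × (1−0.25) × 0.05 × (1−0.45) = 0.0006703125
italian: 0.35 × 0.1 × (1−0.2) × 0.65 × (1−0.45) = 0.01001
P(italian | x) = 0.01001 / 0.0106803125 ≈ 0.9372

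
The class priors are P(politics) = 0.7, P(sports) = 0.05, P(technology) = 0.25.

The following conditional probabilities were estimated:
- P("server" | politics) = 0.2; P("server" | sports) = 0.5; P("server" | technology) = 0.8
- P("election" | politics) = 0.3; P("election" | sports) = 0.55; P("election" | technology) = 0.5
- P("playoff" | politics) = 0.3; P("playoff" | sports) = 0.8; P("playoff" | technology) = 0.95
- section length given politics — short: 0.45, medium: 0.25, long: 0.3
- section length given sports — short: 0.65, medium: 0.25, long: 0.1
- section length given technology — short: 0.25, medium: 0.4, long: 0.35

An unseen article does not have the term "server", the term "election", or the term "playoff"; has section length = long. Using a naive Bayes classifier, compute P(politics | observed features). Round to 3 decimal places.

0.992

politics: 0.7 × (1−0.2) × (1−0.3) × (1−0.3) × 0.3 = 0.08232
sports: 0.05 × (1−0.5) × (1−0.55) × (1−0.8) × 0.1 = 0.000225
technology: 0.25 × (1−0.8) × (1−0.5) × (1−0.95) × 0.35 = 0.0004375
P(politics | x) = 0.08232 / 0.0829825 ≈ 0.992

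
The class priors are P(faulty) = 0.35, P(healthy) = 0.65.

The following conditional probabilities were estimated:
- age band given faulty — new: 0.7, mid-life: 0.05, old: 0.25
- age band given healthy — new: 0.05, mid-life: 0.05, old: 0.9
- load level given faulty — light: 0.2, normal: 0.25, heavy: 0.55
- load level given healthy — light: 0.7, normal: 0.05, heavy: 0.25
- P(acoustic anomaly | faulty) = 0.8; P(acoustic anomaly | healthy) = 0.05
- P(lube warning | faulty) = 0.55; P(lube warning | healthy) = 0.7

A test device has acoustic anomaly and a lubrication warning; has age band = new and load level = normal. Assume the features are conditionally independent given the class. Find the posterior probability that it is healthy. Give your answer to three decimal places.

0.002

faulty: 0.35 × 0.7 × 0.25 × 0.8 × 0.55 = 0.02695
healthy: 0.65 × 0.05 × 0.05 × 0.05 × 0.7 = 0.000056875
P(healthy | x) = 0.000056875 / 0.027006875 ≈ 0.002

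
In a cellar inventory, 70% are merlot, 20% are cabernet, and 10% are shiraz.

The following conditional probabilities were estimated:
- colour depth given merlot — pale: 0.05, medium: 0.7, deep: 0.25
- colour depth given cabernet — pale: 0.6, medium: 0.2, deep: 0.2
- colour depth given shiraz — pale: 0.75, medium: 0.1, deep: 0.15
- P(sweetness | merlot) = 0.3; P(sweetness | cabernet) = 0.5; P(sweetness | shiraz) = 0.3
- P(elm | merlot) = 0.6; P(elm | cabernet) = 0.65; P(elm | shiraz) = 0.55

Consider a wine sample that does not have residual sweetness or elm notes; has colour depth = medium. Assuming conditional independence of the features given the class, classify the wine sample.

merlot

merlot: 0.7 × 0.7 × (1−0.3) × (1−0.6) = 0.1372
cabernet: 0.2 × 0.2 × (1−0.5) × (1−0.65) = 0.007
shiraz: 0.1 × 0.1 × (1−0.3) × (1−0.55) = 0.00315
Highest score → merlot.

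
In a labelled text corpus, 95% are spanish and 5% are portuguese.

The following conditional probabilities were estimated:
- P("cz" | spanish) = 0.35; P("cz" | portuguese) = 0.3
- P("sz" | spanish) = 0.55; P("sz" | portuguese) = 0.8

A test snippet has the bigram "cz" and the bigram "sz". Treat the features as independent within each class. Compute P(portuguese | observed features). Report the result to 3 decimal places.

0.062

spanish: 0.95 × 0.35 × 0.55 = 0.182875
portuguese: 0.05 × 0.3 × 0.8 = 0.012
P(portuguese | x) = 0.012 / 0.194875 ≈ 0.062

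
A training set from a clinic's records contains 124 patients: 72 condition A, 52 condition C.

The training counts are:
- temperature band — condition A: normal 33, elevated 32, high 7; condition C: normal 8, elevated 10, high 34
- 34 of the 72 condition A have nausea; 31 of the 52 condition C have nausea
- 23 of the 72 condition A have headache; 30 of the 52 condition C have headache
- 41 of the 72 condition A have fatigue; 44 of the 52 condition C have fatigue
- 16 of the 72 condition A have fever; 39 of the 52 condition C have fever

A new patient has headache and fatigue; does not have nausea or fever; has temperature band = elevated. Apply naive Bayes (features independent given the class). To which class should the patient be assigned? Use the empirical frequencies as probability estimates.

condition A

condition A: (72/124) × (32/72) × (38/72) × (23/72) × (41/72) × (56/72) ≈ 0.01927
condition C: (52/124) × (10/52) × (21/52) × (30/52) × (44/52) × (13/52) ≈ 0.00397467
Highest score → condition A.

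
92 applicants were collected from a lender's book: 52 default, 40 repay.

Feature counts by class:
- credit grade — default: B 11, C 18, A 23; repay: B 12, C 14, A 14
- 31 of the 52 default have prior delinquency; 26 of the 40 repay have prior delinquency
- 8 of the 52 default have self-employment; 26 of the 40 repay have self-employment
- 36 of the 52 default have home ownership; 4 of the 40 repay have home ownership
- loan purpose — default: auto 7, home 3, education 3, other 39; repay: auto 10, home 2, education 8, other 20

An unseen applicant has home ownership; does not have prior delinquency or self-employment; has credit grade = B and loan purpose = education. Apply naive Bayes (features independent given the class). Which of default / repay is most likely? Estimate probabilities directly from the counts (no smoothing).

default

default: (52/92) × (11/52) × (21/52) × (44/52) × (36/52) × (3/52) ≈ 0.00163188
repay: (40/92) × (12/40) × (14/40) × (14/40) × (4/40) × (8/40) ≈ 0.000319565
Highest score → default.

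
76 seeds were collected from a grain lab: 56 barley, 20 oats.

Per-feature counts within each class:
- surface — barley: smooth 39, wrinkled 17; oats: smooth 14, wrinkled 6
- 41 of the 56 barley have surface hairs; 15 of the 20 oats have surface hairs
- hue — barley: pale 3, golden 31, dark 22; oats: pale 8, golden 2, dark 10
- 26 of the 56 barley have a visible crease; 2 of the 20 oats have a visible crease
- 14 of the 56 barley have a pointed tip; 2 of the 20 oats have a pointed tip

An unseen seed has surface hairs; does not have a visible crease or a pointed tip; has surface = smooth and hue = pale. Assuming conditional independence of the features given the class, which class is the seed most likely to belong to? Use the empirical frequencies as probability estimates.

oats

barley: (56/76) × (39/56) × (41/56) × (3/56) × (30/56) × (42/56) ≈ 0.00808676
oats: (20/76) × (14/20) × (15/20) × (8/20) × (18/20) × (18/20) ≈ 0.0447632
Highest score → oats.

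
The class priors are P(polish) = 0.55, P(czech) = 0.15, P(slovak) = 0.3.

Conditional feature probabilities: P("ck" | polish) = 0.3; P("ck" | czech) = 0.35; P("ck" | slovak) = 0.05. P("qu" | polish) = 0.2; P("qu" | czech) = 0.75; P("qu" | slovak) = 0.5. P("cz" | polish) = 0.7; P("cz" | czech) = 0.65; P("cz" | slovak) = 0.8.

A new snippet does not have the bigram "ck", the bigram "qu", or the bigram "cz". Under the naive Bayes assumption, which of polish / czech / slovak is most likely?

polish

polish: 0.55 × (1−0.3) × (1−0.2) × (1−0.7) = 0.0924
czech: 0.15 × (1−0.35) × (1−0.75) × (1−0.65) = 0.00853125
slovak: 0.3 × (1−0.05) × (1−0.5) × (1−0.8) = 0.0285
Highest score → polish.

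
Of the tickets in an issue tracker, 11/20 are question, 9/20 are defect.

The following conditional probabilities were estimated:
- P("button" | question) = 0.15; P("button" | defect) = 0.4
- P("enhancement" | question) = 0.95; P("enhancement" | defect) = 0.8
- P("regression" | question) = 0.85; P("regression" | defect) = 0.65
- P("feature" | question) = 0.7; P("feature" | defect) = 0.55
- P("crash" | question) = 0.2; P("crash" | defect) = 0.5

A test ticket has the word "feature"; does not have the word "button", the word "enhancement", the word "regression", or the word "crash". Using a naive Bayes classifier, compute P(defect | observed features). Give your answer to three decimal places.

0.726

question: 0.55 × (1−0.15) × (1−0.95) × (1−0.85) × 0.7 × (1−0.2) = 0.0019635
defect: 0.45 × (1−0.4) × (1−0.8) × (1−0.65) × 0.55 × (1−0.5) = 0.0051975
P(defect | x) = 0.0051975 / 0.007161 ≈ 0.726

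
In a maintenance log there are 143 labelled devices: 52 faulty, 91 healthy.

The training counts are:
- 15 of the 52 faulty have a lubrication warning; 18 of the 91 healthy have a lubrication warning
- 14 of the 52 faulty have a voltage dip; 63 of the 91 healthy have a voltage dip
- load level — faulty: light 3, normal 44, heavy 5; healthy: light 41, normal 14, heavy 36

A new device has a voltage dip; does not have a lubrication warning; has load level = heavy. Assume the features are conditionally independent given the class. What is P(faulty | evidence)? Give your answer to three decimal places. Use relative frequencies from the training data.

0.046

faulty: (52/143) × (37/52) × (14/52) × (5/52) ≈ 0.00669818
healthy: (91/143) × (73/91) × (63/91) × (36/91) ≈ 0.139813
P(faulty | x) = 0.00669818 / 0.14651118 ≈ 0.046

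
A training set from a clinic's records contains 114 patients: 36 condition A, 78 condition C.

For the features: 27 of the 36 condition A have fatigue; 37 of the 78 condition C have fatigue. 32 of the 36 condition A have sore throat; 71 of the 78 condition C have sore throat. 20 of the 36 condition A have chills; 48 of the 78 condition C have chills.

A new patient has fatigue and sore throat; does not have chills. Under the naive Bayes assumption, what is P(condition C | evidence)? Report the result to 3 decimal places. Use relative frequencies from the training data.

0.548

condition A: (36/114) × (27/36) × (32/36) × (16/36) ≈ 0.0935673
condition C: (78/114) × (37/78) × (71/78) × (30/78) ≈ 0.113628
P(condition C | x) = 0.113628 / 0.2071953 ≈ 0.548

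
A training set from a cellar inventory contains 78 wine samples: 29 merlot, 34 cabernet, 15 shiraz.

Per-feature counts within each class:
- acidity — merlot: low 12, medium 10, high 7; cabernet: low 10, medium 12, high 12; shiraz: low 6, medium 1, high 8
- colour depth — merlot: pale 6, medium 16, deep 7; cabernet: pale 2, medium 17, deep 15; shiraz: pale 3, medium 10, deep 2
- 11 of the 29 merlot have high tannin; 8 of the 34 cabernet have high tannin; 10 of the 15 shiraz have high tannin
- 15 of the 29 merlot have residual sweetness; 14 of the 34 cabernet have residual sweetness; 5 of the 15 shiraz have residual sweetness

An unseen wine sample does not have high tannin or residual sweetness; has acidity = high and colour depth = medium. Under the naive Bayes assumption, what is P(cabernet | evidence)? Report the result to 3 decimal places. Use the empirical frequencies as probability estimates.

0.535

merlot: (29/78) × (7/29) × (16/29) × (18/29) × (14/29) ≈ 0.0148364
cabernet: (34/78) × (12/34) × (17/34) × (26/34) × (20/34) ≈ 0.0346021
shiraz: (15/78) × (8/15) × (10/15) × (5/15) × (10/15) ≈ 0.0151947
P(cabernet | x) = 0.0346021 / 0.0646332 ≈ 0.535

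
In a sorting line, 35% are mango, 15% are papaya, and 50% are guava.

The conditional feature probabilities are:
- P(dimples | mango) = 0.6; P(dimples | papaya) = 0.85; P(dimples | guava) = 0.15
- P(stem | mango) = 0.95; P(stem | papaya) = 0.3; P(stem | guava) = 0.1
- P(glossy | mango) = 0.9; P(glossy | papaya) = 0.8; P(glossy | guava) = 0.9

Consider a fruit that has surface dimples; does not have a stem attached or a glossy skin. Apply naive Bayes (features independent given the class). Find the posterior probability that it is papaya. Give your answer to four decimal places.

0.6959

mango: 0.35 × 0.6 × (1−0.95) × (1−0.9) = 0.00105
papaya: 0.15 × 0.85 × (1−0.3) × (1−0.8) = 0.01785
guava: 0.5 × 0.15 × (1−0.1) × (1−0.9) = 0.00675
P(papaya | x) = 0.01785 / 0.02565 ≈ 0.6959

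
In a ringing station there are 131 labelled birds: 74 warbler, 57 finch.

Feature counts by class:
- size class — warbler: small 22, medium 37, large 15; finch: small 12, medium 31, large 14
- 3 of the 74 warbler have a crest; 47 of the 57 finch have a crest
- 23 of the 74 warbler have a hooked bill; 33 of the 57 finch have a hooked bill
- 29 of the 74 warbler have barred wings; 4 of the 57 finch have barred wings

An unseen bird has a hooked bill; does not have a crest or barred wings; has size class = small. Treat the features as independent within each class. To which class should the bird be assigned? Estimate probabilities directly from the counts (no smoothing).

warbler

warbler: (74/131) × (22/74) × (71/74) × (23/74) × (45/74) ≈ 0.0304547
finch: (57/131) × (12/57) × (10/57) × (33/57) × (53/57) ≈ 0.00865118
Highest score → warbler.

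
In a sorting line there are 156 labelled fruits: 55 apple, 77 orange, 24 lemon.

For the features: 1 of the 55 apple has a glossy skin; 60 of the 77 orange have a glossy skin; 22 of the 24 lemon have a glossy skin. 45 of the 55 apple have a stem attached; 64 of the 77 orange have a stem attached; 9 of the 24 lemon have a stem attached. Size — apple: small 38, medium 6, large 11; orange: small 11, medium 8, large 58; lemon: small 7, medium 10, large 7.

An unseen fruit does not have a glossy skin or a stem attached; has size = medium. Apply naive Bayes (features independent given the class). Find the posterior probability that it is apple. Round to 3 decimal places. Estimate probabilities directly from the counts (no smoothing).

0.567

apple: (55/156) × (54/55) × (10/55) × (6/55) ≈ 0.00686586
orange: (77/156) × (17/77) × (13/77) × (8/77) ≈ 0.00191151
lemon: (24/156) × (2/24) × (15/24) × (10/24) ≈ 0.00333868
P(apple | x) = 0.00686586 / 0.01211605 ≈ 0.567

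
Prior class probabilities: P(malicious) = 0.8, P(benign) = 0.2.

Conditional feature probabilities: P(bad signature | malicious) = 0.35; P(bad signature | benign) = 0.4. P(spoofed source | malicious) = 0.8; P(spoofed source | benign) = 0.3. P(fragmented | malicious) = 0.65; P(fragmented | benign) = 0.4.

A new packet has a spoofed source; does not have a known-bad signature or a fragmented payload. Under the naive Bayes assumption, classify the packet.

malicious

malicious: 0.8 × (1−0.35) × 0.8 × (1−0.65) = 0.1456
benign: 0.2 × (1−0.4) × 0.3 × (1−0.4) = 0.0216
Highest score → malicious.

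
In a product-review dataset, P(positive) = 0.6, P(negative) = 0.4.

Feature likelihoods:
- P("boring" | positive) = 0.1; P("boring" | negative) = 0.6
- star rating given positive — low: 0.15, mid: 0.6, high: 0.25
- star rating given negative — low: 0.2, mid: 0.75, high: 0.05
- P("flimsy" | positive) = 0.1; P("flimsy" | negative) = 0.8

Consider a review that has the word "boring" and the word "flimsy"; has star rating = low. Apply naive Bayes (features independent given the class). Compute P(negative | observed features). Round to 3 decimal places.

0.977

positive: 0.6 × 0.1 × 0.15 × 0.1 = 0.0009
negative: 0.4 × 0.6 × 0.2 × 0.8 = 0.0384
P(negative | x) = 0.0384 / 0.0393 ≈ 0.977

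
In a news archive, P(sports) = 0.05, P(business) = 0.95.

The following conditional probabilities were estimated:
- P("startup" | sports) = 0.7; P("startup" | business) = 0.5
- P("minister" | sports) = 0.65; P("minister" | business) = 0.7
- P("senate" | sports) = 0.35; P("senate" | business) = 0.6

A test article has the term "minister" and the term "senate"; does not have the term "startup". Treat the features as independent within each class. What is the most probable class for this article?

sports: 0.05 × (1−0.7) × 0.65 × 0.35 = 0.0034125
business: 0.95 × (1−0.5) × 0.7 × 0.6 = 0.1995
Highest score → business.

business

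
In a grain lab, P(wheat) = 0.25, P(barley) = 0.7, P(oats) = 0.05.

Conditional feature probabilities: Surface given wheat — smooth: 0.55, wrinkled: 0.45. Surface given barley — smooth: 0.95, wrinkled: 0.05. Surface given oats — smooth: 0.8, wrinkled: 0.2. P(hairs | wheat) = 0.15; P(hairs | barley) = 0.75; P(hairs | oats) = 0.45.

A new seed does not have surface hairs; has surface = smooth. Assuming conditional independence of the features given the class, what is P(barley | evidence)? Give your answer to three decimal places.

wheat: 0.25 × 0.55 × (1−0.15) = 0.116875
barley: 0.7 × 0.95 × (1−0.75) = 0.16625
oats: 0.05 × 0.8 × (1−0.45) = 0.022
P(barley | x) = 0.16625 / 0.305125 ≈ 0.545

0.545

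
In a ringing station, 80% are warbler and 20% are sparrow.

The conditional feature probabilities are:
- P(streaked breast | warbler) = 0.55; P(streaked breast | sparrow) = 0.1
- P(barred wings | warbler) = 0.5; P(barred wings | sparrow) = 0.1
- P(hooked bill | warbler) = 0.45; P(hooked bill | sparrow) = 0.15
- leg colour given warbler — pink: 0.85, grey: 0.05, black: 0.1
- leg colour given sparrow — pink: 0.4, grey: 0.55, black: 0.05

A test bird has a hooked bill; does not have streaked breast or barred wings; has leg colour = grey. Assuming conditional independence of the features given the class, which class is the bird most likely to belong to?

sparrow

warbler: 0.8 × (1−0.55) × (1−0.5) × 0.45 × 0.05 = 0.00405
sparrow: 0.2 × (1−0.1) × (1−0.1) × 0.15 × 0.55 = 0.013365
Highest score → sparrow.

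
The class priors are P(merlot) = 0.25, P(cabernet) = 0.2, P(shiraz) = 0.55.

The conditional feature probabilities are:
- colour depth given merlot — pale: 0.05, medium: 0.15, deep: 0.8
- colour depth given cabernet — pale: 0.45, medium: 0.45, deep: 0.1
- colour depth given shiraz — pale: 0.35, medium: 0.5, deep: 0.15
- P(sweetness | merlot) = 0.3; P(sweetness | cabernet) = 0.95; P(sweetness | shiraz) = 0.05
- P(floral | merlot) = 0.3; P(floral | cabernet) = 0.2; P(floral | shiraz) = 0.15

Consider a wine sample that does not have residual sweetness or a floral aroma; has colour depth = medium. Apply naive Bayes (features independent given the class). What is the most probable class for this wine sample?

shiraz

merlot: 0.25 × 0.15 × (1−0.3) × (1−0.3) = 0.018375
cabernet: 0.2 × 0.45 × (1−0.95) × (1−0.2) = 0.0036
shiraz: 0.55 × 0.5 × (1−0.05) × (1−0.15) = 0.2220625
Highest score → shiraz.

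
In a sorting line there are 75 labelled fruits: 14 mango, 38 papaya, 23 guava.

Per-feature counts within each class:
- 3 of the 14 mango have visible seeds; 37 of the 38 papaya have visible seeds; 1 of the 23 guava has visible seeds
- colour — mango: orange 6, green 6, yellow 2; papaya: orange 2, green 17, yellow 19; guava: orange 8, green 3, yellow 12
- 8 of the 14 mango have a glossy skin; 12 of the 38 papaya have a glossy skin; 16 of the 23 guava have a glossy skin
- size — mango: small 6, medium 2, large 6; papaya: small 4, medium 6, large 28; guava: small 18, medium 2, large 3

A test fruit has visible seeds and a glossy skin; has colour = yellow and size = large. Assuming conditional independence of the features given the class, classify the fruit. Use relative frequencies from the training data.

mango: (14/75) × (3/14) × (2/14) × (8/14) × (6/14) ≈ 0.00139942
papaya: (38/75) × (37/38) × (19/38) × (12/38) × (28/38) ≈ 0.0573961
guava: (23/75) × (1/23) × (12/23) × (16/23) × (3/23) ≈ 0.000631216
Highest score → papaya.

papaya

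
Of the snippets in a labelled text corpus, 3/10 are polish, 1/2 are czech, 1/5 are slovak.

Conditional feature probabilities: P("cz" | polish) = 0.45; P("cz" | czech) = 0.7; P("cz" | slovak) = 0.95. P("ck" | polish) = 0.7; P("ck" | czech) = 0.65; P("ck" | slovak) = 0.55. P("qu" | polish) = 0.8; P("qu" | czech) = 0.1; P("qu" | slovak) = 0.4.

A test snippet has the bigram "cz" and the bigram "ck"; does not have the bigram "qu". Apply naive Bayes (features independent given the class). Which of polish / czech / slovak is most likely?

czech

polish: 0.3 × 0.45 × 0.7 × (1−0.8) = 0.0189
czech: 0.5 × 0.7 × 0.65 × (1−0.1) = 0.20475
slovak: 0.2 × 0.95 × 0.55 × (1−0.4) = 0.0627
Highest score → czech.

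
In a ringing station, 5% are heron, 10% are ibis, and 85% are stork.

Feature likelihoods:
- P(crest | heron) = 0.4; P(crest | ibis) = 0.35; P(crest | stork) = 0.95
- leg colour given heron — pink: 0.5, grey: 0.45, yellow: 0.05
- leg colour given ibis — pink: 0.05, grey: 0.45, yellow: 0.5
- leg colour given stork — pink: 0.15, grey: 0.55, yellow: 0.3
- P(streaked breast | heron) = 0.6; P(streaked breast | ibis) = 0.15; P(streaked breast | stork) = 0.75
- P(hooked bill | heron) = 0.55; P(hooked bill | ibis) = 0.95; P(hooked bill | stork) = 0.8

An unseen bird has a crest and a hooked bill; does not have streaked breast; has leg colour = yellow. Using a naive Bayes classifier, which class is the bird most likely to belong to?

stork

heron: 0.05 × 0.4 × 0.05 × (1−0.6) × 0.55 = 0.00022
ibis: 0.1 × 0.35 × 0.5 × (1−0.15) × 0.95 = 0.01413125
stork: 0.85 × 0.95 × 0.3 × (1−0.75) × 0.8 = 0.04845
Highest score → stork.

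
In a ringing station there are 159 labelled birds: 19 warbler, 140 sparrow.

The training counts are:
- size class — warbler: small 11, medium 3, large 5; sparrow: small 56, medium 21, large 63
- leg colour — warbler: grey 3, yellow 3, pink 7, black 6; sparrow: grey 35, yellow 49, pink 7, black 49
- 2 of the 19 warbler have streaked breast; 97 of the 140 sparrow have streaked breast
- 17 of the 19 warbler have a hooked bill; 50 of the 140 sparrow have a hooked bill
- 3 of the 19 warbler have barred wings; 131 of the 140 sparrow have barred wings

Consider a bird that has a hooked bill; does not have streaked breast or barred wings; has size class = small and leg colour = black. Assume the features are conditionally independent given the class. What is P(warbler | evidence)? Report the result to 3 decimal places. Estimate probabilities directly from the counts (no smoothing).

0.944

warbler: (19/159) × (11/19) × (6/19) × (17/19) × (17/19) × (16/19) ≈ 0.0147282
sparrow: (140/159) × (56/140) × (49/140) × (43/140) × (50/140) × (9/140) ≈ 0.000869272
P(warbler | x) = 0.0147282 / 0.015597472 ≈ 0.944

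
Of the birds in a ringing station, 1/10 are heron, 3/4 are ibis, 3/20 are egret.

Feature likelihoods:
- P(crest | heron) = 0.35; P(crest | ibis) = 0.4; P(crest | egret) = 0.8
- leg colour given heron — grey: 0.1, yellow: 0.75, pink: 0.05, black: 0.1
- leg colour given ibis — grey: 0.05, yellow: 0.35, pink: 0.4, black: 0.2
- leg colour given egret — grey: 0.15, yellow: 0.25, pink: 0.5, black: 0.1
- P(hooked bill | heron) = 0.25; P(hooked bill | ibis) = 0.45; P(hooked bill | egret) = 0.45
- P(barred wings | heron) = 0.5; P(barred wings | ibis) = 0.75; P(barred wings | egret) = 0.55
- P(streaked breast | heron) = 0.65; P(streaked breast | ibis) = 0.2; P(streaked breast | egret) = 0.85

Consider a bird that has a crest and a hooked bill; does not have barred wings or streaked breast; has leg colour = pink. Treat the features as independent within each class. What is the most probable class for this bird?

ibis

heron: 0.1 × 0.35 × 0.05 × 0.25 × (1−0.5) × (1−0.65) = 0.0000765625
ibis: 0.75 × 0.4 × 0.4 × 0.45 × (1−0.75) × (1−0.2) = 0.0108
egret: 0.15 × 0.8 × 0.5 × 0.45 × (1−0.55) × (1−0.85) = 0.0018225
Highest score → ibis.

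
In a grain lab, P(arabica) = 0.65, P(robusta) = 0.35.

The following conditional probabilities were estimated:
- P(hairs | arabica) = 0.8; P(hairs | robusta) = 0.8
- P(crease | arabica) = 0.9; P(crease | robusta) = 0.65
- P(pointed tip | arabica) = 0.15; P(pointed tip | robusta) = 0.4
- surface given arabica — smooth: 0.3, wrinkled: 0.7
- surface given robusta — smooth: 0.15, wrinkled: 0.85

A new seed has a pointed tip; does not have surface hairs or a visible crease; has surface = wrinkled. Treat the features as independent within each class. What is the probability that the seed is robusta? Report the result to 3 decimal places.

0.859

arabica: 0.65 × (1−0.8) × (1−0.9) × 0.15 × 0.7 = 0.001365
robusta: 0.35 × (1−0.8) × (1−0.65) × 0.4 × 0.85 = 0.00833
P(robusta | x) = 0.00833 / 0.009695 ≈ 0.859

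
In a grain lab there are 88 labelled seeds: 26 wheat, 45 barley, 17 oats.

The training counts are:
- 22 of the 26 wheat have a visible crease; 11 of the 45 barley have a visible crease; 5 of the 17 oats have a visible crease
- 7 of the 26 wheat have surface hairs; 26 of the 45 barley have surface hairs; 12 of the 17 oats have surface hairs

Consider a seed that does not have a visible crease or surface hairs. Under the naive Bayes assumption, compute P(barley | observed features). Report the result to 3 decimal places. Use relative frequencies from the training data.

wheat: (26/88) × (4/26) × (19/26) ≈ 0.0332168
barley: (45/88) × (34/45) × (19/45) ≈ 0.163131
oats: (17/88) × (12/17) × (5/17) ≈ 0.040107
P(barley | x) = 0.163131 / 0.2364548 ≈ 0.690

0.690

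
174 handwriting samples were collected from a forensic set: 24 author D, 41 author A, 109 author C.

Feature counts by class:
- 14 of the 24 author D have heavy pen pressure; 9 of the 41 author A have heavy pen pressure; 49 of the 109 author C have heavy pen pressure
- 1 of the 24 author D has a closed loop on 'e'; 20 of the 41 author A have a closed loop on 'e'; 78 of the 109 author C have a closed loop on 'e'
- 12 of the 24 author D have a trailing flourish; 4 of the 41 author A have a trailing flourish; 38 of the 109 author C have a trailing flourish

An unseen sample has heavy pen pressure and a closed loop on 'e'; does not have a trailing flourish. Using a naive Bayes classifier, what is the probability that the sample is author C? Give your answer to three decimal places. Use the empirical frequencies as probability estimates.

author D: (24/174) × (14/24) × (1/24) × (12/24) ≈ 0.00167625
author A: (41/174) × (9/41) × (20/41) × (37/41) ≈ 0.0227697
author C: (109/174) × (49/109) × (78/109) × (71/109) ≈ 0.131264
P(author C | x) = 0.131264 / 0.15570995 ≈ 0.843

0.843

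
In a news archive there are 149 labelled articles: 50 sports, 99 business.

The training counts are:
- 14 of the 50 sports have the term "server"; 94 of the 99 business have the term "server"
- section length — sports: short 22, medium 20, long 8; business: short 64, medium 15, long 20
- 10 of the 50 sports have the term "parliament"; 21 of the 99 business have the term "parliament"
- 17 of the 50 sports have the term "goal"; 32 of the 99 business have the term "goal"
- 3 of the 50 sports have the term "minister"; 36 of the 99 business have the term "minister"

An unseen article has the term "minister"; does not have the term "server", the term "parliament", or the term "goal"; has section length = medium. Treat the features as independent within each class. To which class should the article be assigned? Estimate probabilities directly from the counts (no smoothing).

sports

sports: (50/149) × (36/50) × (20/50) × (40/50) × (33/50) × (3/50) ≈ 0.00306169
business: (99/149) × (5/99) × (15/99) × (78/99) × (67/99) × (36/99) ≈ 0.000985839
Highest score → sports.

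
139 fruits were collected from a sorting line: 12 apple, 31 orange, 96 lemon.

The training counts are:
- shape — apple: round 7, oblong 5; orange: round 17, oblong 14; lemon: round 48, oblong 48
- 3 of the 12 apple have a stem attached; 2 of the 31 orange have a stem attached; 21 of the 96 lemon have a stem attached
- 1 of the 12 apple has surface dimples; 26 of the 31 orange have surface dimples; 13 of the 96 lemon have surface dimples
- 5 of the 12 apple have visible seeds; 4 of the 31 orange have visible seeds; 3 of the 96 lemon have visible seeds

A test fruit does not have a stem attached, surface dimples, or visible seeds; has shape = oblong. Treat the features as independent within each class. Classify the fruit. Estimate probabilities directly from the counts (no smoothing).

lemon

apple: (12/139) × (5/12) × (9/12) × (11/12) × (7/12) ≈ 0.014426
orange: (31/139) × (14/31) × (29/31) × (5/31) × (27/31) ≈ 0.0132361
lemon: (96/139) × (48/96) × (75/96) × (83/96) × (93/96) ≈ 0.225962
Highest score → lemon.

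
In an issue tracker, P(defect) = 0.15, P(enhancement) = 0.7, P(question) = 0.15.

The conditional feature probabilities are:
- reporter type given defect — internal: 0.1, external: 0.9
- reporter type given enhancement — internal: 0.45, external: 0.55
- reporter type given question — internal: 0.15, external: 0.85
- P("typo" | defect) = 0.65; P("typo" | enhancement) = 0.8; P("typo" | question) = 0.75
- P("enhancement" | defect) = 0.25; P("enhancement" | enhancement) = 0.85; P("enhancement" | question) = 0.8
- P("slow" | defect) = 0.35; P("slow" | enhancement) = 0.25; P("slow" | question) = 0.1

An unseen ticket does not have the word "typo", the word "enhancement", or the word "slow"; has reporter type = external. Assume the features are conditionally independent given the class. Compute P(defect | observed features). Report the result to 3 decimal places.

0.615

defect: 0.15 × 0.9 × (1−0.65) × (1−0.25) × (1−0.35) = 0.023034375
enhancement: 0.7 × 0.55 × (1−0.8) × (1−0.85) × (1−0.25) = 0.0086625
question: 0.15 × 0.85 × (1−0.75) × (1−0.8) × (1−0.1) = 0.0057375
P(defect | x) = 0.023034375 / 0.037434375 ≈ 0.615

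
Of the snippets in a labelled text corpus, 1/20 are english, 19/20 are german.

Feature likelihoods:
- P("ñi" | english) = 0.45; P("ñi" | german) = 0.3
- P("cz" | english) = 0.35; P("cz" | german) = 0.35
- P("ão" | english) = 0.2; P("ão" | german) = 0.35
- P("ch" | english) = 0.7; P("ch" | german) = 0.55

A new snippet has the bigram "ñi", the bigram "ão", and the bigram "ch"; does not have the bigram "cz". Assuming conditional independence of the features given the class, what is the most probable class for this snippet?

german

english: 0.05 × 0.45 × (1−0.35) × 0.2 × 0.7 = 0.0020475
german: 0.95 × 0.3 × (1−0.35) × 0.35 × 0.55 = 0.035660625
Highest score → german.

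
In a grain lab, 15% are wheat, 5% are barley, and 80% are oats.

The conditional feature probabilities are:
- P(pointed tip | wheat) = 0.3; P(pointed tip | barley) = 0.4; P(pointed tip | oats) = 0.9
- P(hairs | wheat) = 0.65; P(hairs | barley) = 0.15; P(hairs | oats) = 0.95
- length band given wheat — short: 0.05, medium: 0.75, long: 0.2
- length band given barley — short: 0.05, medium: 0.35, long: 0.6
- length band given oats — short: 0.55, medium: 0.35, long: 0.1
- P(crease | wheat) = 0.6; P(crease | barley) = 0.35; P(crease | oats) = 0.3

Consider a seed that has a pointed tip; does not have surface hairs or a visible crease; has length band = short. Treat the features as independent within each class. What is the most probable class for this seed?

oats

wheat: 0.15 × 0.3 × (1−0.65) × 0.05 × (1−0.6) = 0.000315
barley: 0.05 × 0.4 × (1−0.15) × 0.05 × (1−0.35) = 0.0005525
oats: 0.8 × 0.9 × (1−0.95) × 0.55 × (1−0.3) = 0.01386
Highest score → oats.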